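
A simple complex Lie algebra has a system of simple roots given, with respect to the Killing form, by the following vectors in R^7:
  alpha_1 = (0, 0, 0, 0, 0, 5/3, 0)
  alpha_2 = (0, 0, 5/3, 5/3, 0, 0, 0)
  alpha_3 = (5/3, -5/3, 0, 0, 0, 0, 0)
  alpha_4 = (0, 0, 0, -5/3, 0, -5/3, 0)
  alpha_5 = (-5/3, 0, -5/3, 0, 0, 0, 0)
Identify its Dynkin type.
B_5

Compute the Cartan integers a_ij = 2(alpha_i, alpha_j)/(alpha_j, alpha_j); the resulting 5x5 Cartan matrix is
[[2, 0, 0, -1, 0], [0, 2, 0, -1, -1], [0, 0, 2, 0, -1], [-2, -1, 0, 2, 0], [0, -1, -1, 0, 2]].
The roots have two lengths (squared-length ratio 2:1); the short ones are alpha_{1}. The associated Dynkin diagram is a chain of 5 nodes with a double edge at one end; the terminal node there is the unique short simple root (B_5), so the type is B_5 (the algebra so(11)).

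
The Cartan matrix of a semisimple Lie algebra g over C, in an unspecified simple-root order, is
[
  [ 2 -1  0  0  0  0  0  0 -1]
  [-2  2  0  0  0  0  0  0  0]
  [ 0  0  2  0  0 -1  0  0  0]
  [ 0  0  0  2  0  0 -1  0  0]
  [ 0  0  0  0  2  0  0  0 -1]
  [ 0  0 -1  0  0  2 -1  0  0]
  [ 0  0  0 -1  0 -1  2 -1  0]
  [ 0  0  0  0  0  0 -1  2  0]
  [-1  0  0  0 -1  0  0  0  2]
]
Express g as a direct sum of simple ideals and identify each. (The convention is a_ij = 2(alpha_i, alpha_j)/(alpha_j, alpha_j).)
The diagram associated to this matrix has two connected components: the simple roots {alpha_1, alpha_2, alpha_5, alpha_9} form a chain of 4 nodes with a double edge at one end; the terminal node there is the unique long simple root (C_4), and {alpha_3, alpha_4, alpha_6, alpha_7, alpha_8} form a chain of 3 nodes with a fork of two nodes at one end (D_5). A semisimple Lie algebra decomposes uniquely as the direct sum of simple ideals, one per connected component of its Dynkin diagram, so g ≅ C_4 ⊕ D_5 (dimension 36 + 45 = 81).

C_4 (sp(8)) ⊕ D_5 (so(10))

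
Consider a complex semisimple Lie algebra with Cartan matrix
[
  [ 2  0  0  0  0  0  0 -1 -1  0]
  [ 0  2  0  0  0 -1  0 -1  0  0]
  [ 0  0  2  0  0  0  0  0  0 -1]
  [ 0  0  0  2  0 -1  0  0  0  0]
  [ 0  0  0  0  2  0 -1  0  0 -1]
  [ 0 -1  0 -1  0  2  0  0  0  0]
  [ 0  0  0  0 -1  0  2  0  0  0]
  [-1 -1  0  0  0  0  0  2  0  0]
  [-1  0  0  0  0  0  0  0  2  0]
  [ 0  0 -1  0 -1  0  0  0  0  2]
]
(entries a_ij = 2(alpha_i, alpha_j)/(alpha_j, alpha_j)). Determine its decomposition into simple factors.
The diagram associated to this matrix has two connected components: the simple roots {alpha_3, alpha_5, alpha_7, alpha_10} form a chain of 4 nodes with single edges (A_4), and {alpha_1, alpha_2, alpha_4, alpha_6, alpha_8, alpha_9} form a chain of 6 nodes with single edges (A_6). A semisimple Lie algebra decomposes uniquely as the direct sum of simple ideals, one per connected component of its Dynkin diagram, so g ≅ A_4 ⊕ A_6 (dimension 24 + 48 = 72).

type A_4 ⊕ type A_6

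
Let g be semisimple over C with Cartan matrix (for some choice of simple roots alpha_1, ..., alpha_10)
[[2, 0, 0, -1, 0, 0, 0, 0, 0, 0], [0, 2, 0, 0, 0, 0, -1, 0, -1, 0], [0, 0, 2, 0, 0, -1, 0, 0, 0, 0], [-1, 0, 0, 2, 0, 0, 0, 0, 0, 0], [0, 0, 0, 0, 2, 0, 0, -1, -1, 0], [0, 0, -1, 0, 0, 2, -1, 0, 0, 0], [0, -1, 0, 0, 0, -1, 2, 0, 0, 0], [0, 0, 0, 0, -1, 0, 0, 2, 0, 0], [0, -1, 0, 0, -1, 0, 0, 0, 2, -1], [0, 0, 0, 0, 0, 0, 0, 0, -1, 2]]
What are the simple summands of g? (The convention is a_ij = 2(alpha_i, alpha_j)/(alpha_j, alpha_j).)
A_2 (sl(3)) + E_8

The diagram associated to this matrix has two connected components: the simple roots {alpha_1, alpha_4} form a chain of 2 nodes with single edges (A_2), and {alpha_2, alpha_3, alpha_5, alpha_6, alpha_7, alpha_8, alpha_9, alpha_10} form a chain of 7 nodes with one extra node attached to the third node from one end (E_8). A semisimple Lie algebra decomposes uniquely as the direct sum of simple ideals, one per connected component of its Dynkin diagram, so g ≅ A_2 ⊕ E_8 (dimension 8 + 248 = 256).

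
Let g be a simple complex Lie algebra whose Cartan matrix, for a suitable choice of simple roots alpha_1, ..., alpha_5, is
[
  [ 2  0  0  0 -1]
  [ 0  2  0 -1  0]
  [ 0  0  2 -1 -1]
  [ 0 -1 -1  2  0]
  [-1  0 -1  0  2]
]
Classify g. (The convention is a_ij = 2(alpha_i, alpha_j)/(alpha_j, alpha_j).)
The matrix has rank 5 with 2's on the diagonal. Reading the off-diagonal entries as Dynkin edges (a single edge where a_ij = a_ji = -1; a double or triple edge where a_ij * a_ji = 2 or 3), the diagram is a chain of 5 nodes with single edges (A_5). One simple-root ordering that puts it in standard form is (alpha_2, alpha_4, alpha_3, alpha_5, alpha_1). So the algebra is type A_5, i.e. sl(6).

A_5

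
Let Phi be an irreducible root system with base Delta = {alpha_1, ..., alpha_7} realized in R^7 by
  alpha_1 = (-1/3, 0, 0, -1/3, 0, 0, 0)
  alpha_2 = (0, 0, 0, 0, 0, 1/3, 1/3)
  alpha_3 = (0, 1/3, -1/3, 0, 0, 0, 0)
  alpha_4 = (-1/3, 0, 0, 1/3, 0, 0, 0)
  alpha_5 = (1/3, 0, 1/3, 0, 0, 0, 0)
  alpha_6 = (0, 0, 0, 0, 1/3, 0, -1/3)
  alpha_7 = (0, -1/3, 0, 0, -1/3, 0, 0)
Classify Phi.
D_7

Compute the Cartan integers a_ij = 2(alpha_i, alpha_j)/(alpha_j, alpha_j); the resulting 7x7 Cartan matrix is
[[2, 0, 0, 0, -1, 0, 0], [0, 2, 0, 0, 0, -1, 0], [0, 0, 2, 0, -1, 0, -1], [0, 0, 0, 2, -1, 0, 0], [-1, 0, -1, -1, 2, 0, 0], [0, -1, 0, 0, 0, 2, -1], [0, 0, -1, 0, 0, -1, 2]].
All simple roots have the same length, so the diagram is simply laced. The associated Dynkin diagram is a chain of 5 nodes with a fork of two nodes at one end (D_7), so the type is D_7 (the algebra so(14)).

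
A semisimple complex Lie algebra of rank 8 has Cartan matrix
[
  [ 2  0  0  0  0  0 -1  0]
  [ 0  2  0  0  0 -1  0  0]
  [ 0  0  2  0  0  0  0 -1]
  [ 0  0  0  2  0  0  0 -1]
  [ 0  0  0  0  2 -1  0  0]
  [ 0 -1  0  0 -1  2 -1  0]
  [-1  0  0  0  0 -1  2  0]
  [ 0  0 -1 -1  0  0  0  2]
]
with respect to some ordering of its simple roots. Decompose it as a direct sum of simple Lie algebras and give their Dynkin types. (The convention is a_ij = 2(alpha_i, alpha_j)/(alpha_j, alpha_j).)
The diagram associated to this matrix has two connected components: the simple roots {alpha_3, alpha_4, alpha_8} form a chain of 3 nodes with single edges (A_3), and {alpha_1, alpha_2, alpha_5, alpha_6, alpha_7} form a chain of 3 nodes with a fork of two nodes at one end (D_5). A semisimple Lie algebra decomposes uniquely as the direct sum of simple ideals, one per connected component of its Dynkin diagram, so g ≅ A_3 ⊕ D_5 (dimension 15 + 45 = 60).

A_3 (sl(4)) + D_5 (so(10))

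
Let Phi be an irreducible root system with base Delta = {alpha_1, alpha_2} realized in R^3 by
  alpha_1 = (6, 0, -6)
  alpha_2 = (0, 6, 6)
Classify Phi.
type A_2

Compute the Cartan integers a_ij = 2(alpha_i, alpha_j)/(alpha_j, alpha_j); the resulting 2x2 Cartan matrix is
[[2, -1], [-1, 2]].
All simple roots have the same length, so the diagram is simply laced. The associated Dynkin diagram is a chain of 2 nodes with single edges (A_2), so the type is A_2 (the algebra sl(3)).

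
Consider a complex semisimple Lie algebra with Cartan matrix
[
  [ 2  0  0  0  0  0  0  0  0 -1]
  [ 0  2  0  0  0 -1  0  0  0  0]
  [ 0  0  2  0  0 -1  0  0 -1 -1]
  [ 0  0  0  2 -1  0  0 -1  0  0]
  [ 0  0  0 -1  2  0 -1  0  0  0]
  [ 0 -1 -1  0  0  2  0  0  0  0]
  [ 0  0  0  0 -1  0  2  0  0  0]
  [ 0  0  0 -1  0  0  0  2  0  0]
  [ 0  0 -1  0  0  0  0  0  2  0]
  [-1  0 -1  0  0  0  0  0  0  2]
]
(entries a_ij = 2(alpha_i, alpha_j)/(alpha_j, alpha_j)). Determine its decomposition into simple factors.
The diagram associated to this matrix has two connected components: the simple roots {alpha_4, alpha_5, alpha_7, alpha_8} form a chain of 4 nodes with single edges (A_4), and {alpha_1, alpha_2, alpha_3, alpha_6, alpha_9, alpha_10} form a chain of 5 nodes with one extra node attached to the third node from one end (E_6). A semisimple Lie algebra decomposes uniquely as the direct sum of simple ideals, one per connected component of its Dynkin diagram, so g ≅ A_4 ⊕ E_6 (dimension 24 + 78 = 102).

A_4 + E_6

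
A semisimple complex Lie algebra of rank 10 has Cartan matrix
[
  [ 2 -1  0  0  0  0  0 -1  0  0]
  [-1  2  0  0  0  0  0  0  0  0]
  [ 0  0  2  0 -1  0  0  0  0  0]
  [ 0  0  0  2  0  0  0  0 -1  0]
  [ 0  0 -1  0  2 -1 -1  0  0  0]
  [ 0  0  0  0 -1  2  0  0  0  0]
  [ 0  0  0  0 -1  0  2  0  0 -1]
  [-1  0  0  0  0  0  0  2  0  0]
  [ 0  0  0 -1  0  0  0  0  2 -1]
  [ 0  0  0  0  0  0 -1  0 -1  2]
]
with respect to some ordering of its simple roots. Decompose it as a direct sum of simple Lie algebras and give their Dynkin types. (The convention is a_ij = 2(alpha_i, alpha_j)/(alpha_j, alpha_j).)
The diagram associated to this matrix has two connected components: the simple roots {alpha_1, alpha_2, alpha_8} form a chain of 3 nodes with single edges (A_3), and {alpha_3, alpha_4, alpha_5, alpha_6, alpha_7, alpha_9, alpha_10} form a chain of 5 nodes with a fork of two nodes at one end (D_7). A semisimple Lie algebra decomposes uniquely as the direct sum of simple ideals, one per connected component of its Dynkin diagram, so g ≅ A_3 ⊕ D_7 (dimension 15 + 91 = 106).

type A_3 ⊕ type D_7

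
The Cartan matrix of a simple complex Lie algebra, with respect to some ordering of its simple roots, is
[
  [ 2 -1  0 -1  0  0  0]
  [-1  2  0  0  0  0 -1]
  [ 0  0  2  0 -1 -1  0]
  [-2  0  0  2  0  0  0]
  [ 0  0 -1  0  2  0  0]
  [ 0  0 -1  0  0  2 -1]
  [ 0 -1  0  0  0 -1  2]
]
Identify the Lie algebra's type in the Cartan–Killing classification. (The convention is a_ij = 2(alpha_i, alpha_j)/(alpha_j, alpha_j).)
type C_7

The matrix has rank 7 with 2's on the diagonal. Reading the off-diagonal entries as Dynkin edges (a single edge where a_ij = a_ji = -1; a double or triple edge where a_ij * a_ji = 2 or 3), the diagram is a chain of 7 nodes with a double edge at one end; the terminal node there is the unique long simple root (C_7). One simple-root ordering that puts it in standard form is (alpha_5, alpha_3, alpha_6, alpha_7, alpha_2, alpha_1, alpha_4). So the algebra is type C_7, i.e. sp(14).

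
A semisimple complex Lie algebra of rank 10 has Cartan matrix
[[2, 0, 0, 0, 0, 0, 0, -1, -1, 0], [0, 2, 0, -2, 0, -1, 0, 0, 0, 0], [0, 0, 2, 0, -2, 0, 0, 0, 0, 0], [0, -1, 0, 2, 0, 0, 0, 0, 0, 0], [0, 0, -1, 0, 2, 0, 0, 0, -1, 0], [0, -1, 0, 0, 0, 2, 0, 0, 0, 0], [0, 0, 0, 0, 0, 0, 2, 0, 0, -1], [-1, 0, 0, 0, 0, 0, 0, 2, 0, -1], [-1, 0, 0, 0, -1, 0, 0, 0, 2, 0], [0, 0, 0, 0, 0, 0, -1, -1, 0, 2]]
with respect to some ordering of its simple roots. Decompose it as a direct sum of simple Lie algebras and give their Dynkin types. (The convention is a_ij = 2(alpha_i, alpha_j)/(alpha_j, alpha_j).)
The diagram associated to this matrix has two connected components: the simple roots {alpha_2, alpha_4, alpha_6} form a chain of 3 nodes with a double edge at one end; the terminal node there is the unique short simple root (B_3), and {alpha_1, alpha_3, alpha_5, alpha_7, alpha_8, alpha_9, alpha_10} form a chain of 7 nodes with a double edge at one end; the terminal node there is the unique long simple root (C_7). A semisimple Lie algebra decomposes uniquely as the direct sum of simple ideals, one per connected component of its Dynkin diagram, so g ≅ B_3 ⊕ C_7 (dimension 21 + 105 = 126).

B3 + C7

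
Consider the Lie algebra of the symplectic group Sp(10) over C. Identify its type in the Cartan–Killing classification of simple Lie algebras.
C_5 (sp(10))

This is sp(10), which has dimension 10(10+1)/2 = 55 and rank 10/2 = 5. In the classification of classical Lie algebras, the symplectic algebra sp(2n) has type C_n; here n = 5, so the Dynkin diagram is a chain of 5 nodes with a double edge at one end; the terminal node there is the unique long simple root (C_5). Hence the type is C_5.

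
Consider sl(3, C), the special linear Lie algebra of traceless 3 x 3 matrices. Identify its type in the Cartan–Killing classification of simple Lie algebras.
type A_2

This is sl(3), which has dimension 3^2 - 1 = 8 and rank 3 - 1 = 2 (a Cartan subalgebra is the diagonal traceless matrices). In the classification of classical Lie algebras, the special linear algebra sl(n+1) has type A_n; here n = 2, so the Dynkin diagram is a chain of 2 nodes with single edges (A_2). Hence the type is A_2.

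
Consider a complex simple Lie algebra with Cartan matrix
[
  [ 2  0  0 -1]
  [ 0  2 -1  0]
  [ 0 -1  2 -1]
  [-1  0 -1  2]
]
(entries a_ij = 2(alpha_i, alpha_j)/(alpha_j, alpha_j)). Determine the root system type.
A_4 (sl(5))

The matrix has rank 4 with 2's on the diagonal. Reading the off-diagonal entries as Dynkin edges (a single edge where a_ij = a_ji = -1; a double or triple edge where a_ij * a_ji = 2 or 3), the diagram is a chain of 4 nodes with single edges (A_4). One simple-root ordering that puts it in standard form is (alpha_1, alpha_4, alpha_3, alpha_2). So the algebra is type A_4, i.e. sl(5).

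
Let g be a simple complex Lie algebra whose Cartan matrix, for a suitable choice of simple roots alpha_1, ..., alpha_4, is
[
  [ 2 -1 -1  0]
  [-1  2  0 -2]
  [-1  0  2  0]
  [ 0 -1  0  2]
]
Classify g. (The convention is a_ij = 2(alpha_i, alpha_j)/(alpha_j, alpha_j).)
The matrix has rank 4 with 2's on the diagonal. Reading the off-diagonal entries as Dynkin edges (a single edge where a_ij = a_ji = -1; a double or triple edge where a_ij * a_ji = 2 or 3), the diagram is a chain of 4 nodes with a double edge at one end; the terminal node there is the unique short simple root (B_4). One simple-root ordering that puts it in standard form is (alpha_3, alpha_1, alpha_2, alpha_4). So the algebra is type B_4, i.e. so(9).

B4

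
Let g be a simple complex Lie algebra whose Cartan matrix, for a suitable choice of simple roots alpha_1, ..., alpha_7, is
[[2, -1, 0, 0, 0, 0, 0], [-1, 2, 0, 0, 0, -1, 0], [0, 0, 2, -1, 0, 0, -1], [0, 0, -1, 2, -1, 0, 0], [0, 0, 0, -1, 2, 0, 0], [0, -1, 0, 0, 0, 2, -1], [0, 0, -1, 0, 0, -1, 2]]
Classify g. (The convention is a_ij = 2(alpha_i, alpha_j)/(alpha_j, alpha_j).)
A7

The matrix has rank 7 with 2's on the diagonal. Reading the off-diagonal entries as Dynkin edges (a single edge where a_ij = a_ji = -1; a double or triple edge where a_ij * a_ji = 2 or 3), the diagram is a chain of 7 nodes with single edges (A_7). One simple-root ordering that puts it in standard form is (alpha_5, alpha_4, alpha_3, alpha_7, alpha_6, alpha_2, alpha_1). So the algebra is type A_7, i.e. sl(8).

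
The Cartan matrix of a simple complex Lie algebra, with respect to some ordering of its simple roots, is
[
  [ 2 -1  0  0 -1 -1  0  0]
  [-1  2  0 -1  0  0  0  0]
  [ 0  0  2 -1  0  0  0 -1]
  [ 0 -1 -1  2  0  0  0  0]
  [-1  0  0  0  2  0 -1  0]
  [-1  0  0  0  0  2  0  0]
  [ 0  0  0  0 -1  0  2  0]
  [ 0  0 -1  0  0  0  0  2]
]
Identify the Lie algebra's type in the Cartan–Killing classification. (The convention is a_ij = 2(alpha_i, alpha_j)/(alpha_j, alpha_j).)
The matrix has rank 8 with 2's on the diagonal. Reading the off-diagonal entries as Dynkin edges (a single edge where a_ij = a_ji = -1; a double or triple edge where a_ij * a_ji = 2 or 3), the diagram is a chain of 7 nodes with one extra node attached to the third node from one end (E_8). One simple-root ordering that puts it in standard form is (alpha_7, alpha_6, alpha_5, alpha_1, alpha_2, alpha_4, alpha_3, alpha_8). So the algebra is type E_8.

type E_8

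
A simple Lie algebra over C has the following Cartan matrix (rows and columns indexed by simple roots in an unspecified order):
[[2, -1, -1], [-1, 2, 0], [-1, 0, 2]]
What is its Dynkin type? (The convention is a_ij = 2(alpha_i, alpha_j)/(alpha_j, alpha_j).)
The matrix has rank 3 with 2's on the diagonal. Reading the off-diagonal entries as Dynkin edges (a single edge where a_ij = a_ji = -1; a double or triple edge where a_ij * a_ji = 2 or 3), the diagram is a chain of 3 nodes with single edges (A_3). One simple-root ordering that puts it in standard form is (alpha_2, alpha_1, alpha_3). So the algebra is type A_3, i.e. sl(4).

A_3 (sl(4))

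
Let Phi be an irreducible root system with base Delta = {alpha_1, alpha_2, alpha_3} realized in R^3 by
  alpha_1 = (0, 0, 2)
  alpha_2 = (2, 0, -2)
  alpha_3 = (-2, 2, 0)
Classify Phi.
Compute the Cartan integers a_ij = 2(alpha_i, alpha_j)/(alpha_j, alpha_j); the resulting 3x3 Cartan matrix is
[[2, -1, 0], [-2, 2, -1], [0, -1, 2]].
The roots have two lengths (squared-length ratio 2:1); the short ones are alpha_{1}. The associated Dynkin diagram is a chain of 3 nodes with a double edge at one end; the terminal node there is the unique short simple root (B_3), so the type is B_3 (the algebra so(7)).

B_3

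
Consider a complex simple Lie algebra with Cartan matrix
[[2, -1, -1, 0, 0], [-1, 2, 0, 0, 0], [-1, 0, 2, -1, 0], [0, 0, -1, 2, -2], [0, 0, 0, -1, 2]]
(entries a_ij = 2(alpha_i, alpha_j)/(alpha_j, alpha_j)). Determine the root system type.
The matrix has rank 5 with 2's on the diagonal. Reading the off-diagonal entries as Dynkin edges (a single edge where a_ij = a_ji = -1; a double or triple edge where a_ij * a_ji = 2 or 3), the diagram is a chain of 5 nodes with a double edge at one end; the terminal node there is the unique short simple root (B_5). One simple-root ordering that puts it in standard form is (alpha_2, alpha_1, alpha_3, alpha_4, alpha_5). So the algebra is type B_5, i.e. so(11).

B_5 (so(11))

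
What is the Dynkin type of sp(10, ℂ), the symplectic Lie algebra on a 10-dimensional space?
C5

This is sp(10), which has dimension 10(10+1)/2 = 55 and rank 10/2 = 5. In the classification of classical Lie algebras, the symplectic algebra sp(2n) has type C_n; here n = 5, so the Dynkin diagram is a chain of 5 nodes with a double edge at one end; the terminal node there is the unique long simple root (C_5). Hence the type is C_5.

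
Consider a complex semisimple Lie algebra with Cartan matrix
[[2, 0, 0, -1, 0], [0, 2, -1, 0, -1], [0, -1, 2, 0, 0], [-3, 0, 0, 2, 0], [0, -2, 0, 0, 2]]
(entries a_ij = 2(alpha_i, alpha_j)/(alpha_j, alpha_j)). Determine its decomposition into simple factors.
C_3 + G_2

The diagram associated to this matrix has two connected components: the simple roots {alpha_2, alpha_3, alpha_5} form a chain of 3 nodes with a double edge at one end; the terminal node there is the unique long simple root (C_3), and {alpha_1, alpha_4} form two nodes joined by a triple edge (G_2). A semisimple Lie algebra decomposes uniquely as the direct sum of simple ideals, one per connected component of its Dynkin diagram, so g ≅ C_3 ⊕ G_2 (dimension 21 + 14 = 35).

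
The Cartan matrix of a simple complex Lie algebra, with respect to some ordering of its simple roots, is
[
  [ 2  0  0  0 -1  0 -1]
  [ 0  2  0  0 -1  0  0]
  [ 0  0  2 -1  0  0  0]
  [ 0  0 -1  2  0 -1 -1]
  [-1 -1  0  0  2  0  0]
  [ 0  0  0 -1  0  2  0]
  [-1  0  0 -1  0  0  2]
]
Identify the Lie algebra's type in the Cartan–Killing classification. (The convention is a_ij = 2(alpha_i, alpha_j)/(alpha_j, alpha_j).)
D7

The matrix has rank 7 with 2's on the diagonal. Reading the off-diagonal entries as Dynkin edges (a single edge where a_ij = a_ji = -1; a double or triple edge where a_ij * a_ji = 2 or 3), the diagram is a chain of 5 nodes with a fork of two nodes at one end (D_7). One simple-root ordering that puts it in standard form is (alpha_2, alpha_5, alpha_1, alpha_7, alpha_4, alpha_6, alpha_3). So the algebra is type D_7, i.e. so(14).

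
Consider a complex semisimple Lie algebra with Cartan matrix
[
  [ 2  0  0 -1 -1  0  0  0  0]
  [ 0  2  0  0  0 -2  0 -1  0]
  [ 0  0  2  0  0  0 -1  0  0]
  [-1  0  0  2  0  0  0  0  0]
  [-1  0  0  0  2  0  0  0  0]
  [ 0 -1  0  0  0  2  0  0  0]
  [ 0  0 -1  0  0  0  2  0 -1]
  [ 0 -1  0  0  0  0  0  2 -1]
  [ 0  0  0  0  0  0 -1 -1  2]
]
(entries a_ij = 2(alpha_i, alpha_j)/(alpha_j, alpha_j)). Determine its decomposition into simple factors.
The diagram associated to this matrix has two connected components: the simple roots {alpha_1, alpha_4, alpha_5} form a chain of 3 nodes with single edges (A_3), and {alpha_2, alpha_3, alpha_6, alpha_7, alpha_8, alpha_9} form a chain of 6 nodes with a double edge at one end; the terminal node there is the unique short simple root (B_6). A semisimple Lie algebra decomposes uniquely as the direct sum of simple ideals, one per connected component of its Dynkin diagram, so g ≅ A_3 ⊕ B_6 (dimension 15 + 78 = 93).

A_3 (sl(4)) + B_6 (so(13))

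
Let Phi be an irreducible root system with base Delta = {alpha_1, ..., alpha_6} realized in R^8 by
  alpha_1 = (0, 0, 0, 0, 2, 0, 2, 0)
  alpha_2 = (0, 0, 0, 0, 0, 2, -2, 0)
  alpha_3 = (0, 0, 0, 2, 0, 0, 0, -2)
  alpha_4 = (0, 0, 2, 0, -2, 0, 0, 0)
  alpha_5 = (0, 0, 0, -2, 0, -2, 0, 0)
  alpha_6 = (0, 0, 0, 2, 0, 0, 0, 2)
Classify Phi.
D_6 (so(12))

Compute the Cartan integers a_ij = 2(alpha_i, alpha_j)/(alpha_j, alpha_j); the resulting 6x6 Cartan matrix is
[[2, -1, 0, -1, 0, 0], [-1, 2, 0, 0, -1, 0], [0, 0, 2, 0, -1, 0], [-1, 0, 0, 2, 0, 0], [0, -1, -1, 0, 2, -1], [0, 0, 0, 0, -1, 2]].
All simple roots have the same length, so the diagram is simply laced. The associated Dynkin diagram is a chain of 4 nodes with a fork of two nodes at one end (D_6), so the type is D_6 (the algebra so(12)).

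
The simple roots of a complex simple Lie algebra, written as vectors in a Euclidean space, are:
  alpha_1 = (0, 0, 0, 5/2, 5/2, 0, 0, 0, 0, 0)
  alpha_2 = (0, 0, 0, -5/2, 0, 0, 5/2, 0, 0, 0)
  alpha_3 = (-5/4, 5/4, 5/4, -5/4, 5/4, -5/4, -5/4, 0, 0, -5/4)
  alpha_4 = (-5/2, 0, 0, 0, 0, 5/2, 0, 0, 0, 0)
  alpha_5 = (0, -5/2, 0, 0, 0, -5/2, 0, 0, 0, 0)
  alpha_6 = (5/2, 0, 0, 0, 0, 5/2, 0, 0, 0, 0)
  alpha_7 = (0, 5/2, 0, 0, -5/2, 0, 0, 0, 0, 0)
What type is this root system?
E_7

Compute the Cartan integers a_ij = 2(alpha_i, alpha_j)/(alpha_j, alpha_j); the resulting 7x7 Cartan matrix is
[[2, -1, 0, 0, 0, 0, -1], [-1, 2, 0, 0, 0, 0, 0], [0, 0, 2, 0, 0, -1, 0], [0, 0, 0, 2, -1, 0, 0], [0, 0, 0, -1, 2, -1, -1], [0, 0, -1, 0, -1, 2, 0], [-1, 0, 0, 0, -1, 0, 2]].
All simple roots have the same length, so the diagram is simply laced. The associated Dynkin diagram is a chain of 6 nodes with one extra node attached to the third node from one end (E_7), so the type is E_7.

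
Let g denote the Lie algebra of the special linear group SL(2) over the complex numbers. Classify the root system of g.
A_1 (sl(2))

This is sl(2), which has dimension 2^2 - 1 = 3 and rank 2 - 1 = 1 (a Cartan subalgebra is the diagonal traceless matrices). In the classification of classical Lie algebras, the special linear algebra sl(n+1) has type A_n; here n = 1, so the Dynkin diagram is a chain of 1 nodes with single edges (A_1). Hence the type is A_1.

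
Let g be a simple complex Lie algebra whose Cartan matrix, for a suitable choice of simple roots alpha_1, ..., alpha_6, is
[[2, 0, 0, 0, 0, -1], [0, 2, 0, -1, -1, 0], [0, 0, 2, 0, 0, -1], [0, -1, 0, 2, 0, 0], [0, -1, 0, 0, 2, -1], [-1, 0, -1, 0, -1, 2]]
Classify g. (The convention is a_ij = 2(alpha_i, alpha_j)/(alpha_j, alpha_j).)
The matrix has rank 6 with 2's on the diagonal. Reading the off-diagonal entries as Dynkin edges (a single edge where a_ij = a_ji = -1; a double or triple edge where a_ij * a_ji = 2 or 3), the diagram is a chain of 4 nodes with a fork of two nodes at one end (D_6). One simple-root ordering that puts it in standard form is (alpha_4, alpha_2, alpha_5, alpha_6, alpha_3, alpha_1). So the algebra is type D_6, i.e. so(12).

D6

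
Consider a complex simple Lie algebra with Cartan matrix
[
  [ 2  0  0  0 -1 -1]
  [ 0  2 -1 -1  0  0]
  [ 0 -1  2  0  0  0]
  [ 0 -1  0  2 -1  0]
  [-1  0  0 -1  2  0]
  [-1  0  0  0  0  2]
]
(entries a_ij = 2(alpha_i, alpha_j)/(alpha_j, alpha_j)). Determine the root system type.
type A_6

The matrix has rank 6 with 2's on the diagonal. Reading the off-diagonal entries as Dynkin edges (a single edge where a_ij = a_ji = -1; a double or triple edge where a_ij * a_ji = 2 or 3), the diagram is a chain of 6 nodes with single edges (A_6). One simple-root ordering that puts it in standard form is (alpha_6, alpha_1, alpha_5, alpha_4, alpha_2, alpha_3). So the algebra is type A_6, i.e. sl(7).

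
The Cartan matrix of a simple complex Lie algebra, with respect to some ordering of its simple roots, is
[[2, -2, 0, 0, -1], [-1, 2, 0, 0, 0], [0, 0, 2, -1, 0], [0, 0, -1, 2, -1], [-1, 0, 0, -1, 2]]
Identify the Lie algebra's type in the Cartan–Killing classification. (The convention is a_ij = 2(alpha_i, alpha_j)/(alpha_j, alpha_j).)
type B_5

The matrix has rank 5 with 2's on the diagonal. Reading the off-diagonal entries as Dynkin edges (a single edge where a_ij = a_ji = -1; a double or triple edge where a_ij * a_ji = 2 or 3), the diagram is a chain of 5 nodes with a double edge at one end; the terminal node there is the unique short simple root (B_5). One simple-root ordering that puts it in standard form is (alpha_3, alpha_4, alpha_5, alpha_1, alpha_2). So the algebra is type B_5, i.e. so(11).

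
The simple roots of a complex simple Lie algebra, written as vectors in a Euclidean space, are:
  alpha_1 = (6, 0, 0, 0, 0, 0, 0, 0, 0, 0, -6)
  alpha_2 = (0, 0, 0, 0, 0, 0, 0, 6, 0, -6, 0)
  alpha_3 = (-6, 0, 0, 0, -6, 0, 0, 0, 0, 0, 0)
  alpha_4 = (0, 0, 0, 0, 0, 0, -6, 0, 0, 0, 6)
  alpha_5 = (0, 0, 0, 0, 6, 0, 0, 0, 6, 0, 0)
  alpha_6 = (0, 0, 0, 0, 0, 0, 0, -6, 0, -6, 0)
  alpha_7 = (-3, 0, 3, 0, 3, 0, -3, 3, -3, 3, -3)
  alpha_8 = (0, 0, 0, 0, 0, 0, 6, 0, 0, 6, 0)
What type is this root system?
E_8

Compute the Cartan integers a_ij = 2(alpha_i, alpha_j)/(alpha_j, alpha_j); the resulting 8x8 Cartan matrix is
[[2, 0, -1, -1, 0, 0, 0, 0], [0, 2, 0, 0, 0, 0, 0, -1], [-1, 0, 2, 0, -1, 0, 0, 0], [-1, 0, 0, 2, 0, 0, 0, -1], [0, 0, -1, 0, 2, 0, 0, 0], [0, 0, 0, 0, 0, 2, -1, -1], [0, 0, 0, 0, 0, -1, 2, 0], [0, -1, 0, -1, 0, -1, 0, 2]].
All simple roots have the same length, so the diagram is simply laced. The associated Dynkin diagram is a chain of 7 nodes with one extra node attached to the third node from one end (E_8), so the type is E_8.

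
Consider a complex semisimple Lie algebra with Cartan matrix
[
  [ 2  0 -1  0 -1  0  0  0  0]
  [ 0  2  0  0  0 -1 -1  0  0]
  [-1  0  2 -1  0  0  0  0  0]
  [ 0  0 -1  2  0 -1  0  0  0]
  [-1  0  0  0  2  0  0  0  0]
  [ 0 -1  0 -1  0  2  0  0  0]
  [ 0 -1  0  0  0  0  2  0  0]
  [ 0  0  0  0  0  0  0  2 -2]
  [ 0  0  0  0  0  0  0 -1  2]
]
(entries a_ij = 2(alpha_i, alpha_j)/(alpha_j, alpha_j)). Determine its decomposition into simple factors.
The diagram associated to this matrix has two connected components: the simple roots {alpha_1, alpha_2, alpha_3, alpha_4, alpha_5, alpha_6, alpha_7} form a chain of 7 nodes with single edges (A_7), and {alpha_8, alpha_9} form a chain of 2 nodes with a double edge at one end; the terminal node there is the unique short simple root (B_2). A semisimple Lie algebra decomposes uniquely as the direct sum of simple ideals, one per connected component of its Dynkin diagram, so g ≅ A_7 ⊕ B_2 (dimension 63 + 10 = 73).

A7 + B2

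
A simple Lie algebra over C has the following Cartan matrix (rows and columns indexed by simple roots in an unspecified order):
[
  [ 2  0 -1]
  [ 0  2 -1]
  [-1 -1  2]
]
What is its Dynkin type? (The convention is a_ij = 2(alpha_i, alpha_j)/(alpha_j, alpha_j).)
A_3

The matrix has rank 3 with 2's on the diagonal. Reading the off-diagonal entries as Dynkin edges (a single edge where a_ij = a_ji = -1; a double or triple edge where a_ij * a_ji = 2 or 3), the diagram is a chain of 3 nodes with single edges (A_3). One simple-root ordering that puts it in standard form is (alpha_1, alpha_3, alpha_2). So the algebra is type A_3, i.e. sl(4).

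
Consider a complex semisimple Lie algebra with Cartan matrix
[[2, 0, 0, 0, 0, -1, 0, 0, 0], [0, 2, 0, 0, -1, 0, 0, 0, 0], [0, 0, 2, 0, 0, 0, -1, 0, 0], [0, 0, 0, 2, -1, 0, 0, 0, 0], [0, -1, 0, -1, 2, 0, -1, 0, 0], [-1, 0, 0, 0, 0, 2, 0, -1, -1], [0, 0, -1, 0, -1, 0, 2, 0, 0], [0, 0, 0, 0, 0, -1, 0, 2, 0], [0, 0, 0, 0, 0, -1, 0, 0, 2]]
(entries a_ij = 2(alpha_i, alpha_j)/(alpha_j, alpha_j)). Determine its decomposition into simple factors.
D_4 (so(8)) ⊕ D_5 (so(10))

The diagram associated to this matrix has two connected components: the simple roots {alpha_1, alpha_6, alpha_8, alpha_9} form a chain of 2 nodes with a fork of two nodes at one end (D_4), and {alpha_2, alpha_3, alpha_4, alpha_5, alpha_7} form a chain of 3 nodes with a fork of two nodes at one end (D_5). A semisimple Lie algebra decomposes uniquely as the direct sum of simple ideals, one per connected component of its Dynkin diagram, so g ≅ D_4 ⊕ D_5 (dimension 28 + 45 = 73).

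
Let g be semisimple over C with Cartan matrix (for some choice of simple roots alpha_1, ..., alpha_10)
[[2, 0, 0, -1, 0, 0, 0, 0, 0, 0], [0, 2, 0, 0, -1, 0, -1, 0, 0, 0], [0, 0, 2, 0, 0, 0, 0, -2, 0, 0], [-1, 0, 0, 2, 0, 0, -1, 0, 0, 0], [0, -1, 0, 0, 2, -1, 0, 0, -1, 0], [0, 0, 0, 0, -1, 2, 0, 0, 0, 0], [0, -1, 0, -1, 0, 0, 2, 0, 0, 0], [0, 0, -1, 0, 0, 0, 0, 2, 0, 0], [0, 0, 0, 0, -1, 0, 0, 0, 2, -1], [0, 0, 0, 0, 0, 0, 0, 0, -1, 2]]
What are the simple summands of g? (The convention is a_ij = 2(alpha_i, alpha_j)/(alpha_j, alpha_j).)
The diagram associated to this matrix has two connected components: the simple roots {alpha_3, alpha_8} form a chain of 2 nodes with a double edge at one end; the terminal node there is the unique short simple root (B_2), and {alpha_1, alpha_2, alpha_4, alpha_5, alpha_6, alpha_7, alpha_9, alpha_10} form a chain of 7 nodes with one extra node attached to the third node from one end (E_8). A semisimple Lie algebra decomposes uniquely as the direct sum of simple ideals, one per connected component of its Dynkin diagram, so g ≅ B_2 ⊕ E_8 (dimension 10 + 248 = 258).

type B_2 ⊕ type E_8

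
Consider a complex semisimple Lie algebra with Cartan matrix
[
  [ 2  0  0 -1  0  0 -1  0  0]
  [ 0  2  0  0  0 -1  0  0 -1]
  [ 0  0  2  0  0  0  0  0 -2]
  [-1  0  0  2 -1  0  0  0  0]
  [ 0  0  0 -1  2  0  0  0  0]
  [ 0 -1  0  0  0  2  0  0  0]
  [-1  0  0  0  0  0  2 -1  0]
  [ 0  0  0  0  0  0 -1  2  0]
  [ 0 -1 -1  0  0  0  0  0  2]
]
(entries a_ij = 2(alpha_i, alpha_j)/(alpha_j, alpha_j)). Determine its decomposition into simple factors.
A_5 + C_4

The diagram associated to this matrix has two connected components: the simple roots {alpha_1, alpha_4, alpha_5, alpha_7, alpha_8} form a chain of 5 nodes with single edges (A_5), and {alpha_2, alpha_3, alpha_6, alpha_9} form a chain of 4 nodes with a double edge at one end; the terminal node there is the unique long simple root (C_4). A semisimple Lie algebra decomposes uniquely as the direct sum of simple ideals, one per connected component of its Dynkin diagram, so g ≅ A_5 ⊕ C_4 (dimension 35 + 36 = 71).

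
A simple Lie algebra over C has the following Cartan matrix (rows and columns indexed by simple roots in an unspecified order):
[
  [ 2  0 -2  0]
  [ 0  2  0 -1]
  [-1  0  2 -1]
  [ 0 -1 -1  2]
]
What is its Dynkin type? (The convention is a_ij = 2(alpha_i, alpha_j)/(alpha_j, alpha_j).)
C4

The matrix has rank 4 with 2's on the diagonal. Reading the off-diagonal entries as Dynkin edges (a single edge where a_ij = a_ji = -1; a double or triple edge where a_ij * a_ji = 2 or 3), the diagram is a chain of 4 nodes with a double edge at one end; the terminal node there is the unique long simple root (C_4). One simple-root ordering that puts it in standard form is (alpha_2, alpha_4, alpha_3, alpha_1). So the algebra is type C_4, i.e. sp(8).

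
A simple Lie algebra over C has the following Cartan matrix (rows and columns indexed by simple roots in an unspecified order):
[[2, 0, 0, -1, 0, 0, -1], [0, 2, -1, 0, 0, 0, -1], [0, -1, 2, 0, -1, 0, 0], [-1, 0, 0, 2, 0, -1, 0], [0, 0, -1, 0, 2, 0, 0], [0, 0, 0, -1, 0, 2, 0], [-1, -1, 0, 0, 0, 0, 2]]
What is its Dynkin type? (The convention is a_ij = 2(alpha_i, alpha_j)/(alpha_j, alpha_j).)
The matrix has rank 7 with 2's on the diagonal. Reading the off-diagonal entries as Dynkin edges (a single edge where a_ij = a_ji = -1; a double or triple edge where a_ij * a_ji = 2 or 3), the diagram is a chain of 7 nodes with single edges (A_7). One simple-root ordering that puts it in standard form is (alpha_5, alpha_3, alpha_2, alpha_7, alpha_1, alpha_4, alpha_6). So the algebra is type A_7, i.e. sl(8).

A7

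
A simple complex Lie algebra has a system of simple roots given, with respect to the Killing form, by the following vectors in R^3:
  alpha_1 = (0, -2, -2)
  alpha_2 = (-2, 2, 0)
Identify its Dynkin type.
Compute the Cartan integers a_ij = 2(alpha_i, alpha_j)/(alpha_j, alpha_j); the resulting 2x2 Cartan matrix is
[[2, -1], [-1, 2]].
All simple roots have the same length, so the diagram is simply laced. The associated Dynkin diagram is a chain of 2 nodes with single edges (A_2), so the type is A_2 (the algebra sl(3)).

A2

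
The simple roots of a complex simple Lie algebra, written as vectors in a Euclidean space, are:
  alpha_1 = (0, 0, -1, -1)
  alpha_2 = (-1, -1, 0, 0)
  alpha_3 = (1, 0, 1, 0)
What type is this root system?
A_3 (sl(4))

Compute the Cartan integers a_ij = 2(alpha_i, alpha_j)/(alpha_j, alpha_j); the resulting 3x3 Cartan matrix is
[[2, 0, -1], [0, 2, -1], [-1, -1, 2]].
All simple roots have the same length, so the diagram is simply laced. The associated Dynkin diagram is a chain of 3 nodes with single edges (A_3), so the type is A_3 (the algebra sl(4)).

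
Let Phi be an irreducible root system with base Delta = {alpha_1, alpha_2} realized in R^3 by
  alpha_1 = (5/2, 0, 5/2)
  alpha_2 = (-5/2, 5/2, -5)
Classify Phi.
G2

Compute the Cartan integers a_ij = 2(alpha_i, alpha_j)/(alpha_j, alpha_j); the resulting 2x2 Cartan matrix is
[[2, -1], [-3, 2]].
The roots have two lengths (squared-length ratio 3:1); the short ones are alpha_{1}. The associated Dynkin diagram is two nodes joined by a triple edge (G_2), so the type is G_2.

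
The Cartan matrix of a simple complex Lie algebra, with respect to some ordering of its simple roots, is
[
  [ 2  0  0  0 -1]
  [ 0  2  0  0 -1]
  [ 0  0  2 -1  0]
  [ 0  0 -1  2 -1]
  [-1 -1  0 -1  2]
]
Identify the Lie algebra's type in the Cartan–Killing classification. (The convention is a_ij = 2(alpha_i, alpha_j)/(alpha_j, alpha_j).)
D_5

The matrix has rank 5 with 2's on the diagonal. Reading the off-diagonal entries as Dynkin edges (a single edge where a_ij = a_ji = -1; a double or triple edge where a_ij * a_ji = 2 or 3), the diagram is a chain of 3 nodes with a fork of two nodes at one end (D_5). One simple-root ordering that puts it in standard form is (alpha_3, alpha_4, alpha_5, alpha_1, alpha_2). So the algebra is type D_5, i.e. so(10).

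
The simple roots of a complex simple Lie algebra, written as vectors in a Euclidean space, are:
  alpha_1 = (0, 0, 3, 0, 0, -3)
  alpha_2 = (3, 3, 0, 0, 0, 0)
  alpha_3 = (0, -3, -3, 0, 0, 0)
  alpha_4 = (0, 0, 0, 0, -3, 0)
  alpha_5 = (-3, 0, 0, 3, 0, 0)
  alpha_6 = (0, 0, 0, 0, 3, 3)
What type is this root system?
Compute the Cartan integers a_ij = 2(alpha_i, alpha_j)/(alpha_j, alpha_j); the resulting 6x6 Cartan matrix is
[[2, 0, -1, 0, 0, -1], [0, 2, -1, 0, -1, 0], [-1, -1, 2, 0, 0, 0], [0, 0, 0, 2, 0, -1], [0, -1, 0, 0, 2, 0], [-1, 0, 0, -2, 0, 2]].
The roots have two lengths (squared-length ratio 2:1); the short ones are alpha_{4}. The associated Dynkin diagram is a chain of 6 nodes with a double edge at one end; the terminal node there is the unique short simple root (B_6), so the type is B_6 (the algebra so(13)).

type B_6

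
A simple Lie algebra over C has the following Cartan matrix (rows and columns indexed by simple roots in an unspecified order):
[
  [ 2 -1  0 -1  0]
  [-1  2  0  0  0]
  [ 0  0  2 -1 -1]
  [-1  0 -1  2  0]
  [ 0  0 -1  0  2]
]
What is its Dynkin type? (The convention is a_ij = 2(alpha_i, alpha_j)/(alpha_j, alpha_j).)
The matrix has rank 5 with 2's on the diagonal. Reading the off-diagonal entries as Dynkin edges (a single edge where a_ij = a_ji = -1; a double or triple edge where a_ij * a_ji = 2 or 3), the diagram is a chain of 5 nodes with single edges (A_5). One simple-root ordering that puts it in standard form is (alpha_2, alpha_1, alpha_4, alpha_3, alpha_5). So the algebra is type A_5, i.e. sl(6).

type A_5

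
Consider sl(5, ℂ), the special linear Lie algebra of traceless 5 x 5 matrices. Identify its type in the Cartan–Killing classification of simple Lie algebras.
This is sl(5), which has dimension 5^2 - 1 = 24 and rank 5 - 1 = 4 (a Cartan subalgebra is the diagonal traceless matrices). In the classification of classical Lie algebras, the special linear algebra sl(n+1) has type A_n; here n = 4, so the Dynkin diagram is a chain of 4 nodes with single edges (A_4). Hence the type is A_4.

A_4 (sl(5))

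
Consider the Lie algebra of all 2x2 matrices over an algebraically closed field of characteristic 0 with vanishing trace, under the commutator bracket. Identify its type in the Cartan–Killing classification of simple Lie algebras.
A_1 (sl(2))

This is sl(2), which has dimension 2^2 - 1 = 3 and rank 2 - 1 = 1 (a Cartan subalgebra is the diagonal traceless matrices). In the classification of classical Lie algebras, the special linear algebra sl(n+1) has type A_n; here n = 1, so the Dynkin diagram is a chain of 1 nodes with single edges (A_1). Hence the type is A_1.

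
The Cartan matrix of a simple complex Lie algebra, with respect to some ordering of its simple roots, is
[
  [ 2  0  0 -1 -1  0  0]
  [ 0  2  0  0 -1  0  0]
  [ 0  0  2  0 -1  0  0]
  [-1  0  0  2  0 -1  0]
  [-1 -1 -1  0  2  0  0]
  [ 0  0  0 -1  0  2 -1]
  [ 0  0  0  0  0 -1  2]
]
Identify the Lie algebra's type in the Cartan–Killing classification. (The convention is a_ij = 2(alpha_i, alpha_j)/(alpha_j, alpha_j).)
The matrix has rank 7 with 2's on the diagonal. Reading the off-diagonal entries as Dynkin edges (a single edge where a_ij = a_ji = -1; a double or triple edge where a_ij * a_ji = 2 or 3), the diagram is a chain of 5 nodes with a fork of two nodes at one end (D_7). One simple-root ordering that puts it in standard form is (alpha_7, alpha_6, alpha_4, alpha_1, alpha_5, alpha_3, alpha_2). So the algebra is type D_7, i.e. so(14).

type D_7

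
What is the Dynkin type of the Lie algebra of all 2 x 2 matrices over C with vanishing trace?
A_1 (sl(2))

This is sl(2), which has dimension 2^2 - 1 = 3 and rank 2 - 1 = 1 (a Cartan subalgebra is the diagonal traceless matrices). In the classification of classical Lie algebras, the special linear algebra sl(n+1) has type A_n; here n = 1, so the Dynkin diagram is a chain of 1 nodes with single edges (A_1). Hence the type is A_1.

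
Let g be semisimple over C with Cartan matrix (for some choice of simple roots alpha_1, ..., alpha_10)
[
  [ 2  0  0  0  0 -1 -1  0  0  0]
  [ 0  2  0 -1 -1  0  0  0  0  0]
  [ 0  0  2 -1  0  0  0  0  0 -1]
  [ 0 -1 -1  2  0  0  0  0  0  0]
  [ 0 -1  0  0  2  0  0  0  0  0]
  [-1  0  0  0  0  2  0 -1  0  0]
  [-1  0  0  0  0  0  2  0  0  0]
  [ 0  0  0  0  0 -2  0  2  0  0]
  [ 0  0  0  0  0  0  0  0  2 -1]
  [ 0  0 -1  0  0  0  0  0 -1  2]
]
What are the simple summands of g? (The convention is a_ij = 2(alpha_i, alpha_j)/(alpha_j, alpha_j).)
type A_6 + type C_4

The diagram associated to this matrix has two connected components: the simple roots {alpha_2, alpha_3, alpha_4, alpha_5, alpha_9, alpha_10} form a chain of 6 nodes with single edges (A_6), and {alpha_1, alpha_6, alpha_7, alpha_8} form a chain of 4 nodes with a double edge at one end; the terminal node there is the unique long simple root (C_4). A semisimple Lie algebra decomposes uniquely as the direct sum of simple ideals, one per connected component of its Dynkin diagram, so g ≅ A_6 ⊕ C_4 (dimension 48 + 36 = 84).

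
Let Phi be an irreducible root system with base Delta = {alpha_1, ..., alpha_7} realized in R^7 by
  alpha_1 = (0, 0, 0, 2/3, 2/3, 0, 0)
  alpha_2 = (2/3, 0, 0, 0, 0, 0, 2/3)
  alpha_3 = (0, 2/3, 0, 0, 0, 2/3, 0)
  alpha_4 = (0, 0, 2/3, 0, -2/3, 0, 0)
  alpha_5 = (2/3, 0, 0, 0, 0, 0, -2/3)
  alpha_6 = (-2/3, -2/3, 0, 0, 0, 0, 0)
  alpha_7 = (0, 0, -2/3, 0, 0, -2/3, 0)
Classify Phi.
D_7 (so(14))

Compute the Cartan integers a_ij = 2(alpha_i, alpha_j)/(alpha_j, alpha_j); the resulting 7x7 Cartan matrix is
[[2, 0, 0, -1, 0, 0, 0], [0, 2, 0, 0, 0, -1, 0], [0, 0, 2, 0, 0, -1, -1], [-1, 0, 0, 2, 0, 0, -1], [0, 0, 0, 0, 2, -1, 0], [0, -1, -1, 0, -1, 2, 0], [0, 0, -1, -1, 0, 0, 2]].
All simple roots have the same length, so the diagram is simply laced. The associated Dynkin diagram is a chain of 5 nodes with a fork of two nodes at one end (D_7), so the type is D_7 (the algebra so(14)).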